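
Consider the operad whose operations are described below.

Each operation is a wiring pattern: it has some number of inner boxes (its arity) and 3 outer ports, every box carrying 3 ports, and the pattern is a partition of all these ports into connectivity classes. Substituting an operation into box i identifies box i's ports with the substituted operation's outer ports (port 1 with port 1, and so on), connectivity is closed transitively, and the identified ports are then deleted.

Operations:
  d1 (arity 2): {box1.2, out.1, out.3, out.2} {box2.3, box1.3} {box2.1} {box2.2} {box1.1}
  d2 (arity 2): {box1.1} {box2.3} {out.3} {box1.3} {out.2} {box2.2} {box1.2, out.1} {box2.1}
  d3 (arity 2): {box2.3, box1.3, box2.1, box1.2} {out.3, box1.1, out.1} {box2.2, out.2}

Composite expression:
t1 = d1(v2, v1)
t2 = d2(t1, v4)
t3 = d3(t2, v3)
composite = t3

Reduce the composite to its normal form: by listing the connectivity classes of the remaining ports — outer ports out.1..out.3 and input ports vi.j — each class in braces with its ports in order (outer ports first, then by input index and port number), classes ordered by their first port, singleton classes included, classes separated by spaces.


{out.1, out.3, v2.2} {out.2, v3.2} {v1.1} {v1.2} {v1.3, v2.3} {v2.1} {v3.1, v3.3} {v4.1} {v4.2} {v4.3}

Connectivity passes through glued d3-boundaries; trace each wire chain.
the subtree at d1 composes to {out.1, out.2, out.3, v2.2} {v1.1} {v1.2} {v1.3, v2.3} {v2.1} on (v2, v1); out.j = own outer ports
the subtree at d2 composes to {out.1, v2.2} {out.2} {out.3} {v1.1} {v1.2} {v1.3, v2.3} {v2.1} {v4.1} {v4.2} {v4.3} on (v2, v1, v4); out.j = own outer ports
the subtree at d3 composes to {out.1, out.3, v2.2} {out.2, v3.2} {v1.1} {v1.2} {v1.3, v2.3} {v2.1} {v3.1, v3.3} {v4.1} {v4.2} {v4.3} on (v2, v1, v4, v3); out.j = own outer ports


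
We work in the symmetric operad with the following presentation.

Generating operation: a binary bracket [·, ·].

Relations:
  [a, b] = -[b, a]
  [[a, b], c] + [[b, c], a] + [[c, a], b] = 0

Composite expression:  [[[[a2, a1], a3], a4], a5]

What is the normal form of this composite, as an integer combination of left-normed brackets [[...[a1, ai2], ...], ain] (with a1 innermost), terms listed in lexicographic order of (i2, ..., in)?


-[[[[a1, a2], a3], a4], a5]

Expand each bracket as ab - ba; the a1-initial words give the coefficients.
Composite bracket: [[[[a2, a1], a3], a4], a5]
Under [a, b] = ab - ba we get 16 signed associative words (2^4 = 16).
Words beginning with a1 determine it all:
  word a1a2a3a4a5 has sign -1, contributing -[[[[a1, a2], a3], a4], a5]


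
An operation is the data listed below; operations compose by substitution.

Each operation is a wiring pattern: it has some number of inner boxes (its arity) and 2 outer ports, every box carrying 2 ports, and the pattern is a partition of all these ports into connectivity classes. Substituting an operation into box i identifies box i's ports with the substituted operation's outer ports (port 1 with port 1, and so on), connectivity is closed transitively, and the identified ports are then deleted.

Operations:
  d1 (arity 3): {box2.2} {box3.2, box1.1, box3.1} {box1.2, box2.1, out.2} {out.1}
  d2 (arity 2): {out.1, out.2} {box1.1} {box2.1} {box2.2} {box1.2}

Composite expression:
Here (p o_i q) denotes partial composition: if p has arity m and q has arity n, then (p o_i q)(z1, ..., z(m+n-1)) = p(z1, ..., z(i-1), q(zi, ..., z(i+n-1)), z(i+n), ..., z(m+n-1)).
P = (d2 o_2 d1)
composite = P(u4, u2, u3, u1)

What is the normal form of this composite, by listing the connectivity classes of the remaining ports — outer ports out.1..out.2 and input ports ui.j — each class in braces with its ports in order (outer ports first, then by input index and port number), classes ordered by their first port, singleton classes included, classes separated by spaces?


{out.1, out.2} {u1.1, u1.2, u2.1} {u2.2, u3.1} {u3.2} {u4.1} {u4.2}

After gluing at d2, chains via deleted ports link the u-ports.
through d1, on inputs (u2, u3, u1): {out.1} {out.2, u2.2, u3.1} {u1.1, u1.2, u2.1} {u3.2} (out.j = stage outer ports)
through d2, on inputs (u4, u2, u3, u1): {out.1, out.2} {u1.1, u1.2, u2.1} {u2.2, u3.1} {u3.2} {u4.1} {u4.2} (out.j = stage outer ports)


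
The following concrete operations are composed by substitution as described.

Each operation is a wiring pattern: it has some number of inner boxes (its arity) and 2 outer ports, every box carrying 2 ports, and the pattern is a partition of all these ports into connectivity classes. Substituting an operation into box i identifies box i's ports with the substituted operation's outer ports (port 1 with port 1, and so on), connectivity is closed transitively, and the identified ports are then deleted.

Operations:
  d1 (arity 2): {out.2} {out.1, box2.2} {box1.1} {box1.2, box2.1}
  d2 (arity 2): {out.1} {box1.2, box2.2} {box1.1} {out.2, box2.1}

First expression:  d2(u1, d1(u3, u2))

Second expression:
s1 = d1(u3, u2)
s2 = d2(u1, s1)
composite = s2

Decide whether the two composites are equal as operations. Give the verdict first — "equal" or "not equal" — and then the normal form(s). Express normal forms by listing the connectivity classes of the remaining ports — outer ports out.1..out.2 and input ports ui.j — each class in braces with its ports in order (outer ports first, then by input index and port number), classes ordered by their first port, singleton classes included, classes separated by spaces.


equal: each reduces to {out.1} {out.2, u2.2} {u1.1} {u1.2} {u2.1, u3.2} {u3.1}

Reducing the first expression gives {out.1} {out.2, u2.2} {u1.1} {u1.2} {u2.1, u3.2} {u3.1}
Reducing the second expression gives {out.1} {out.2, u2.2} {u1.1} {u1.2} {u2.1, u3.2} {u3.1}
Same normal form: equal.


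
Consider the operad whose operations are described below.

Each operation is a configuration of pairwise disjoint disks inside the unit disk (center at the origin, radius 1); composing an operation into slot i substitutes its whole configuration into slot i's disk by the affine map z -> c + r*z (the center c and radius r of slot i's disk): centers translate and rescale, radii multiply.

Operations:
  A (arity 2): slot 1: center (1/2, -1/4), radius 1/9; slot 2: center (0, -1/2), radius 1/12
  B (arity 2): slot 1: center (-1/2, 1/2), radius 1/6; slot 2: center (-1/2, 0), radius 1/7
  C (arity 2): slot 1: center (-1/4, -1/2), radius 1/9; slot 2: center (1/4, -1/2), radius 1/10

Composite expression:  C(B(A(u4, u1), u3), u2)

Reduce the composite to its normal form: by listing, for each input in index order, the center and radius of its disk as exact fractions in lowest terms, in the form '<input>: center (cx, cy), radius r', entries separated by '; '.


Nesting under C composes maps z -> c + r*z down each u-path.
tracing u4 down its 3-map path: center (-8/27, -97/216), radius 1/486
tracing u1 down its 3-map path: center (-11/36, -49/108), radius 1/648
tracing u3 down its 2-map path: center (-11/36, -1/2), radius 1/63
tracing u2 down its 1-map path: center (1/4, -1/2), radius 1/10

u1: center (-11/36, -49/108), radius 1/648; u2: center (1/4, -1/2), radius 1/10; u3: center (-11/36, -1/2), radius 1/63; u4: center (-8/27, -97/216), radius 1/486


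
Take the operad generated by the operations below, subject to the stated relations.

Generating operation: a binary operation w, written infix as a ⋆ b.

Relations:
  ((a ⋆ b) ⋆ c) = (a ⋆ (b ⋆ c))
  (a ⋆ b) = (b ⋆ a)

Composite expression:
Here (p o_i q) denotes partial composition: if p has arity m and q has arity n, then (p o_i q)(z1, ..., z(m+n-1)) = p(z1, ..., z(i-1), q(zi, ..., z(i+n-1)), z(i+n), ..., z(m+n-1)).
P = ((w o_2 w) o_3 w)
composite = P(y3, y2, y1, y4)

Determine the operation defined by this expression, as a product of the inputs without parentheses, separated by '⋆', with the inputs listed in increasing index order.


Reordering under w is free, so list the y-inputs canonically.
(y1 ⋆ y4) flattens to y1 ⋆ y4
(y2 ⋆ (y1 ⋆ y4)) flattens to y2 ⋆ y1 ⋆ y4
(y3 ⋆ (y2 ⋆ (y1 ⋆ y4))) flattens to y3 ⋆ y2 ⋆ y1 ⋆ y4
rearranged into index order: y1 ⋆ y2 ⋆ y3 ⋆ y4

y1 ⋆ y2 ⋆ y3 ⋆ y4


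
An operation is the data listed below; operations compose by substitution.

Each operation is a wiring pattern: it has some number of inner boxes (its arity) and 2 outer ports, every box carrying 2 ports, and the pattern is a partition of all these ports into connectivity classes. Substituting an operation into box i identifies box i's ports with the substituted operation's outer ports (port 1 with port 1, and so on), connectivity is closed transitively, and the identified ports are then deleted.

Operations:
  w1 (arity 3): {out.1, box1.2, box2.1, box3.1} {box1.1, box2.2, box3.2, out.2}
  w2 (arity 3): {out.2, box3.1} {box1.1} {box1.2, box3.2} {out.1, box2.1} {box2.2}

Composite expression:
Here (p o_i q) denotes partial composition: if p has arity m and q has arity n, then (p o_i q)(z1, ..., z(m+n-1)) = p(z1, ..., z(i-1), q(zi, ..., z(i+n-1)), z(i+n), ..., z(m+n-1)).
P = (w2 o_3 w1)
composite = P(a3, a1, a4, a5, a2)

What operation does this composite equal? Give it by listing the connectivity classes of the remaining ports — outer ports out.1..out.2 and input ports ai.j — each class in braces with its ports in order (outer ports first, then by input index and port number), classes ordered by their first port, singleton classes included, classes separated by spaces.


{out.1, a1.1} {out.2, a2.1, a4.2, a5.1} {a1.2} {a2.2, a3.2, a4.1, a5.2} {a3.1}

Two ports join when wires chain via w2-identified ports.
through w1, on inputs (a4, a5, a2): {out.1, a2.1, a4.2, a5.1} {out.2, a2.2, a4.1, a5.2} (out.j = stage outer ports)
through w2, on inputs (a3, a1, a4, a5, a2): {out.1, a1.1} {out.2, a2.1, a4.2, a5.1} {a1.2} {a2.2, a3.2, a4.1, a5.2} {a3.1} (out.j = stage outer ports)


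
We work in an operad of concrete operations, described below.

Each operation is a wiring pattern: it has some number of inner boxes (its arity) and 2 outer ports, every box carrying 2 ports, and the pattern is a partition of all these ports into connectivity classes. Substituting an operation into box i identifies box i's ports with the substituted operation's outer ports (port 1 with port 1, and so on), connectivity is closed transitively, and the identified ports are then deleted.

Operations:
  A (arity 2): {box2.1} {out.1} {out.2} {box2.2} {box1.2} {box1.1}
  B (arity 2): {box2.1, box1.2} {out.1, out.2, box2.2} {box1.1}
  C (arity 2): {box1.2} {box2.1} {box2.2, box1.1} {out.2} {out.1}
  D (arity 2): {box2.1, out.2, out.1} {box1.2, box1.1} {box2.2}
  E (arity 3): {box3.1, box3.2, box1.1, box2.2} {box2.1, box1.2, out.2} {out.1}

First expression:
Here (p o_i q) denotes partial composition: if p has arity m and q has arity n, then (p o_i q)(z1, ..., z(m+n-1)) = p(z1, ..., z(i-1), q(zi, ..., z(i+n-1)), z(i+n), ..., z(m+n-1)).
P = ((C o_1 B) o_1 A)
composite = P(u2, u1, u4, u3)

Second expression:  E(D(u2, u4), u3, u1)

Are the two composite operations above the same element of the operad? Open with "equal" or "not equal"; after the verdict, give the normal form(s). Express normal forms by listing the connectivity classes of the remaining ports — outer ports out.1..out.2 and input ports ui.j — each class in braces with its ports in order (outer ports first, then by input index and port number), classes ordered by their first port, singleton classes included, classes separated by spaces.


not equal: they reduce to {out.1} {out.2} {u1.1} {u1.2} {u2.1} {u2.2} {u3.1} {u3.2, u4.2} {u4.1} and {out.1} {out.2, u1.1, u1.2, u3.1, u3.2, u4.1} {u2.1, u2.2} {u4.2}

The first expression, normalized: {out.1} {out.2} {u1.1} {u1.2} {u2.1} {u2.2} {u3.1} {u3.2, u4.2} {u4.1}
The second expression, normalized: {out.1} {out.2, u1.1, u1.2, u3.1, u3.2, u4.1} {u2.1, u2.2} {u4.2}
No match — not equal.


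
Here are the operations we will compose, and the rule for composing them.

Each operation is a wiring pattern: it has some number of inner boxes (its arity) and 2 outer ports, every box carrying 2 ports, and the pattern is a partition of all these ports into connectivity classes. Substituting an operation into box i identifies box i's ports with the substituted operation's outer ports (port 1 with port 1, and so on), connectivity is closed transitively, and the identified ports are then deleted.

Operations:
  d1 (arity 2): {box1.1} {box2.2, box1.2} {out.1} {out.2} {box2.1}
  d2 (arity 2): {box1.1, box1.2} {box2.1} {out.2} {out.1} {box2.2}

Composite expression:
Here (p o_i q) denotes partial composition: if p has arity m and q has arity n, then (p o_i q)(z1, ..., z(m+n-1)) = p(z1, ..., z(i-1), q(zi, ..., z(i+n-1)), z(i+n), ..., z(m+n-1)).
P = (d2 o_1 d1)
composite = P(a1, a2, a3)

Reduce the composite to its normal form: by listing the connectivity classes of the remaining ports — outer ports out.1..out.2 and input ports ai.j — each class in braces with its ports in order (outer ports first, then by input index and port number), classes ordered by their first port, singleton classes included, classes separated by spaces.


{out.1} {out.2} {a1.1} {a1.2, a2.2} {a2.1} {a3.1} {a3.2}

Substituting into d2 glues patterns; closure does the rest.
composing d1 on (a1, a2), with out.j its own outer ports: {out.1} {out.2} {a1.1} {a1.2, a2.2} {a2.1}
composing d2 on (a1, a2, a3), with out.j its own outer ports: {out.1} {out.2} {a1.1} {a1.2, a2.2} {a2.1} {a3.1} {a3.2}


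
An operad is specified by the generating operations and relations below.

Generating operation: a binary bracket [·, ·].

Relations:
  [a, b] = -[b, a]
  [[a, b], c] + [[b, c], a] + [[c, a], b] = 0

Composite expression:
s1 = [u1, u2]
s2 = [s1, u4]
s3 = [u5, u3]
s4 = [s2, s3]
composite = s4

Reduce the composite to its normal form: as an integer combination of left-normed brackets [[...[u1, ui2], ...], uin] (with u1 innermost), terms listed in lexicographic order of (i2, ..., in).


-[[[[u1, u2], u4], u3], u5] + [[[[u1, u2], u4], u5], u3]

A multilinear Lie element is pinned by u1-initial words (u1 innermost).
Composite bracket: [[[u1, u2], u4], [u5, u3]]
Full expansion: 16 signed words from ab - ba (2^4 = 16).
Collect the words opening with u1:
  the word u1u2u4u3u5 carries sign -1 and contributes -[[[[u1, u2], u4], u3], u5]
  the word u1u2u4u5u3 carries sign +1 and contributes +[[[[u1, u2], u4], u5], u3]


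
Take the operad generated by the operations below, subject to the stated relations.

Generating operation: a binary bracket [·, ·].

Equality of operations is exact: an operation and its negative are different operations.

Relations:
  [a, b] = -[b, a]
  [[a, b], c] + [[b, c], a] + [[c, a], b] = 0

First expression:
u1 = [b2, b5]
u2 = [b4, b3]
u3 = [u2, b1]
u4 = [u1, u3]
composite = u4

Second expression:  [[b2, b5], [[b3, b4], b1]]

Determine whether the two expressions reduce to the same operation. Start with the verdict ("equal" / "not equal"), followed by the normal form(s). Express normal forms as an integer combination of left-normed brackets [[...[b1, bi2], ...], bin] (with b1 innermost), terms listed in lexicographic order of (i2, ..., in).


not equal; the first gives -[[[[b1, b3], b4], b2], b5] + [[[[b1, b3], b4], b5], b2] + [[[[b1, b4], b3], b2], b5] - [[[[b1, b4], b3], b5], b2] and the second [[[[b1, b3], b4], b2], b5] - [[[[b1, b3], b4], b5], b2] - [[[[b1, b4], b3], b2], b5] + [[[[b1, b4], b3], b5], b2]

Normal form of the first expression: -[[[[b1, b3], b4], b2], b5] + [[[[b1, b3], b4], b5], b2] + [[[[b1, b4], b3], b2], b5] - [[[[b1, b4], b3], b5], b2]
Normal form of the second expression: [[[[b1, b3], b4], b2], b5] - [[[[b1, b3], b4], b5], b2] - [[[[b1, b4], b3], b2], b5] + [[[[b1, b4], b3], b5], b2]
No match — not equal.


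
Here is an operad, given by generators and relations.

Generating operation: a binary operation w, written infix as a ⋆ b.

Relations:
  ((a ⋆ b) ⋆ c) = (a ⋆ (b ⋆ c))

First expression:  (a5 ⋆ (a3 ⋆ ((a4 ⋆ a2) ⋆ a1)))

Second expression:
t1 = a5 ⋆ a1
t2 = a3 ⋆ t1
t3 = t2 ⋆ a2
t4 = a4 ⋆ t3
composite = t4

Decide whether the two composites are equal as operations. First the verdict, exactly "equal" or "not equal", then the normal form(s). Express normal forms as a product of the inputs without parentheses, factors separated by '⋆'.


not equal; the first gives a5 ⋆ a3 ⋆ a4 ⋆ a2 ⋆ a1 and the second a4 ⋆ a3 ⋆ a5 ⋆ a1 ⋆ a2

The first expression, normalized: a5 ⋆ a3 ⋆ a4 ⋆ a2 ⋆ a1
The second expression, normalized: a4 ⋆ a3 ⋆ a5 ⋆ a1 ⋆ a2
The forms do not match — not equal.


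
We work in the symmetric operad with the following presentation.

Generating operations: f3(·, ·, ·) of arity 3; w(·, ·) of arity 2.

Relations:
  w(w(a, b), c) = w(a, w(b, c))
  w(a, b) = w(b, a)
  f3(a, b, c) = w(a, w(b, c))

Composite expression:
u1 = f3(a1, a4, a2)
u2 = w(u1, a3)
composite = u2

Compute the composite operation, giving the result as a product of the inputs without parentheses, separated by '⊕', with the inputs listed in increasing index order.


a1 ⊕ a2 ⊕ a3 ⊕ a4

Any arrangement under w is one operation, so sort the a-inputs.
f3(a1, a4, a2) unparenthesizes to a1 ⊕ a4 ⊕ a2
w(f3(a1, a4, a2), a3) unparenthesizes to a1 ⊕ a4 ⊕ a2 ⊕ a3
sorting the factors by input index: a1 ⊕ a2 ⊕ a3 ⊕ a4


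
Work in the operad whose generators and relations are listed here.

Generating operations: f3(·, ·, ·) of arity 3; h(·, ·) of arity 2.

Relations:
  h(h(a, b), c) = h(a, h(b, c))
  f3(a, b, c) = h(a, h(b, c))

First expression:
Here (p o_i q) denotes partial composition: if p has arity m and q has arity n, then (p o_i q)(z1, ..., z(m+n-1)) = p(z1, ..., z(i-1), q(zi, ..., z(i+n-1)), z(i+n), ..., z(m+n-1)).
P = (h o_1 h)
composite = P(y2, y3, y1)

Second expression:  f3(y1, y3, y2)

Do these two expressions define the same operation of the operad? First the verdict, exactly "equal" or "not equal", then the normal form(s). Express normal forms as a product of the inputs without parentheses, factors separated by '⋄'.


not equal: they reduce to y2 ⋄ y3 ⋄ y1 and y1 ⋄ y3 ⋄ y2

The first composite normalizes to y2 ⋄ y3 ⋄ y1
The second composite normalizes to y1 ⋄ y3 ⋄ y2
The normal forms differ: not equal.


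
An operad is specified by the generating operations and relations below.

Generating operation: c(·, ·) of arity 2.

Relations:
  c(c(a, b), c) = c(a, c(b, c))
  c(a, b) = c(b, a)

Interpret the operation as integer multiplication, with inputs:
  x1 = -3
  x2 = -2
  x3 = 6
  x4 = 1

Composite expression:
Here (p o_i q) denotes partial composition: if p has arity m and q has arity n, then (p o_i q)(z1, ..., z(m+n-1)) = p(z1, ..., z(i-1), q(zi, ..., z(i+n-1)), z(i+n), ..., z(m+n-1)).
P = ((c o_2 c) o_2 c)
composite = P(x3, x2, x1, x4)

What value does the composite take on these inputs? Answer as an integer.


36

c(x2, x1) = 6
c(c(x2, x1), x4) = 6
c(x3, c(c(x2, x1), x4)) = 36


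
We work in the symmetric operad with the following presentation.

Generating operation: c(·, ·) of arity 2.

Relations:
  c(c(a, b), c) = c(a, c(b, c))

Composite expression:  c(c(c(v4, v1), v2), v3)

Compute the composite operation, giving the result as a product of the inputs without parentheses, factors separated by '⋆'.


v4 ⋆ v1 ⋆ v2 ⋆ v3

Associativity of c dissolves the nesting; only the v-input order survives.
c(v4, v1) linearizes to v4 ⋆ v1
c(c(v4, v1), v2) linearizes to v4 ⋆ v1 ⋆ v2
c(c(c(v4, v1), v2), v3) linearizes to v4 ⋆ v1 ⋆ v2 ⋆ v3


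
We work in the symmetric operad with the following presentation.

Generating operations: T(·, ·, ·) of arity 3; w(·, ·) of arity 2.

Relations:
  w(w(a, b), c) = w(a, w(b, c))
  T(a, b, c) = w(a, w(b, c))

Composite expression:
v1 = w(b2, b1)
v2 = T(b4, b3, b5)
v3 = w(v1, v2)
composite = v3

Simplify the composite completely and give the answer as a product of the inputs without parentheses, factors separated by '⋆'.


b2 ⋆ b1 ⋆ b4 ⋆ b3 ⋆ b5

All parenthesizations of w agree; list the b-inputs left to right.
w(b2, b1) unparenthesizes to b2 ⋆ b1
T(b4, b3, b5) unparenthesizes to b4 ⋆ b3 ⋆ b5
w(w(b2, b1), T(b4, b3, b5)) unparenthesizes to b2 ⋆ b1 ⋆ b4 ⋆ b3 ⋆ b5


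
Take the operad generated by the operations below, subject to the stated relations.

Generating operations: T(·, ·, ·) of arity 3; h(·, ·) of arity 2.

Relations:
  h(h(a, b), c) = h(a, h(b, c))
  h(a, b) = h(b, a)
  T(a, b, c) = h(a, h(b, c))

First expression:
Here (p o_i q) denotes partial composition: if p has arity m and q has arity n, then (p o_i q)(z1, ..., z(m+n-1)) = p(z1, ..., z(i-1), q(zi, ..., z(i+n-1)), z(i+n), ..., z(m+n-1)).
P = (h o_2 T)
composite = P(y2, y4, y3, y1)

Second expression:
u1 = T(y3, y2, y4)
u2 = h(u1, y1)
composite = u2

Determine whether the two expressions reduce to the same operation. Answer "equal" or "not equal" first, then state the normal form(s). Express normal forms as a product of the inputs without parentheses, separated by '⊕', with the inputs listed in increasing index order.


equal: each reduces to y1 ⊕ y2 ⊕ y3 ⊕ y4

The first expression reduces to y1 ⊕ y2 ⊕ y3 ⊕ y4
The second expression reduces to y1 ⊕ y2 ⊕ y3 ⊕ y4
One common form — equal.


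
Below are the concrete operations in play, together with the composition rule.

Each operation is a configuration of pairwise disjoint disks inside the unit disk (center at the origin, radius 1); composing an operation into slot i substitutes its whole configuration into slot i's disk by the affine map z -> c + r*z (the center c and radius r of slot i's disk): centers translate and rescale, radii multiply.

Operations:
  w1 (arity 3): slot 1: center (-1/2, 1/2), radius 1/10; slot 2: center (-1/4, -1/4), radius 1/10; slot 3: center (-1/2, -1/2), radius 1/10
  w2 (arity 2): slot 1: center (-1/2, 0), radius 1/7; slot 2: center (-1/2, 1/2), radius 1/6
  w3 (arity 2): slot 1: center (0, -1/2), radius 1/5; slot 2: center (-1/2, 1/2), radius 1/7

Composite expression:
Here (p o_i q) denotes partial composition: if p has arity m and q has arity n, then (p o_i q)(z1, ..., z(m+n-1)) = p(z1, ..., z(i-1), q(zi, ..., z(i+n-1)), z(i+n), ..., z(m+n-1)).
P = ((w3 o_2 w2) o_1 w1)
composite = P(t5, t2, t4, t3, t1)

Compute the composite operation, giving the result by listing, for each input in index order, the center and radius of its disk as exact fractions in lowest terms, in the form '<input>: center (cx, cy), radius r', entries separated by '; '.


t1: center (-4/7, 4/7), radius 1/42; t2: center (-1/20, -11/20), radius 1/50; t3: center (-4/7, 1/2), radius 1/49; t4: center (-1/10, -3/5), radius 1/50; t5: center (-1/10, -2/5), radius 1/50

Only the slot chain above each t matters under w3; compose those maps.
tracing t5 down its 2-map path: center (-1/10, -2/5), radius 1/50
tracing t2 down its 2-map path: center (-1/20, -11/20), radius 1/50
tracing t4 down its 2-map path: center (-1/10, -3/5), radius 1/50
tracing t3 down its 2-map path: center (-4/7, 1/2), radius 1/49
tracing t1 down its 2-map path: center (-4/7, 4/7), radius 1/42


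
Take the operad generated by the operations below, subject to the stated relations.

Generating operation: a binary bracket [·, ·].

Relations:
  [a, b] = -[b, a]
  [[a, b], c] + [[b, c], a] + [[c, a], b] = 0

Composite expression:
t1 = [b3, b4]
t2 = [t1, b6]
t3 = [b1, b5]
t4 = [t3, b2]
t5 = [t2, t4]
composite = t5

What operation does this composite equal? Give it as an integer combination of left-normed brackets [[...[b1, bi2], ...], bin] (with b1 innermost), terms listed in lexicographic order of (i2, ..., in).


-[[[[[b1, b5], b2], b3], b4], b6] + [[[[[b1, b5], b2], b4], b3], b6] + [[[[[b1, b5], b2], b6], b3], b4] - [[[[[b1, b5], b2], b6], b4], b3]

Expand each bracket as ab - ba; the b1-initial words give the coefficients.
Composite bracket: [[[b3, b4], b6], [[b1, b5], b2]]
Each bracket splits as ab - ba, giving 32 signed words (2^5 = 32).
Coefficients come from the b1-initial words:
  b1b5b2b3b4b6 appears with sign -1, giving the term -[[[[[b1, b5], b2], b3], b4], b6]
  b1b5b2b4b3b6 appears with sign +1, giving the term +[[[[[b1, b5], b2], b4], b3], b6]
  b1b5b2b6b3b4 appears with sign +1, giving the term +[[[[[b1, b5], b2], b6], b3], b4]
  b1b5b2b6b4b3 appears with sign -1, giving the term -[[[[[b1, b5], b2], b6], b4], b3]


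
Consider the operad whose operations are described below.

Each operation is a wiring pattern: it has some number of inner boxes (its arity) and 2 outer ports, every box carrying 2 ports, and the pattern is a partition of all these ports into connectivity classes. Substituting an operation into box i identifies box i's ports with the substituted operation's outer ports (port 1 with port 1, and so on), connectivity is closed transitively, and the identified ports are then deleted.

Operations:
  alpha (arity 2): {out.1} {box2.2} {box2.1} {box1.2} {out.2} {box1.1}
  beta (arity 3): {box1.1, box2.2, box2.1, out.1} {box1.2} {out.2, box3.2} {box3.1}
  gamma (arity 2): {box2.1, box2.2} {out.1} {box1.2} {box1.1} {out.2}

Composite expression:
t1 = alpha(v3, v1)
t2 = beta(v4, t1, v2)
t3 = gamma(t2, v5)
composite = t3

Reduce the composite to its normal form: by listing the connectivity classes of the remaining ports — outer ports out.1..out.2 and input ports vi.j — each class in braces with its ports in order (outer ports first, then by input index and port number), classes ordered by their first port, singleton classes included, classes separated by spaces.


{out.1} {out.2} {v1.1} {v1.2} {v2.1} {v2.2} {v3.1} {v3.2} {v4.1} {v4.2} {v5.1, v5.2}

Two ports join when wires chain via gamma-identified ports.
the subtree at alpha composes to {out.1} {out.2} {v1.1} {v1.2} {v3.1} {v3.2} on (v3, v1); out.j = own outer ports
the subtree at beta composes to {out.1, v4.1} {out.2, v2.2} {v1.1} {v1.2} {v2.1} {v3.1} {v3.2} {v4.2} on (v4, v3, v1, v2); out.j = own outer ports
the subtree at gamma composes to {out.1} {out.2} {v1.1} {v1.2} {v2.1} {v2.2} {v3.1} {v3.2} {v4.1} {v4.2} {v5.1, v5.2} on (v4, v3, v1, v2, v5); out.j = own outer ports


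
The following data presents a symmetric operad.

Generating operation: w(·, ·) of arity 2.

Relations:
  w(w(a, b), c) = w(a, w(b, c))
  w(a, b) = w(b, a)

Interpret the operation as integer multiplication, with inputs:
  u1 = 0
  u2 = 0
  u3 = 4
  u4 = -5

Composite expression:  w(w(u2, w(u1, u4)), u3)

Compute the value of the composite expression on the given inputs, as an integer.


w(u1, u4) = 0
w(u2, w(u1, u4)) = 0
w(w(u2, w(u1, u4)), u3) = 0

0


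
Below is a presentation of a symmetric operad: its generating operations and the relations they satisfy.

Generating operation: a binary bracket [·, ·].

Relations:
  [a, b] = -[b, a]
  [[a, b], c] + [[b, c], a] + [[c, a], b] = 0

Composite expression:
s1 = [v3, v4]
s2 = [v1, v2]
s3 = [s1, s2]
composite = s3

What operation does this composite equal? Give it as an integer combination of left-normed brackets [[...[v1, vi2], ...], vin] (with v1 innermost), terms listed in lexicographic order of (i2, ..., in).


-[[[v1, v2], v3], v4] + [[[v1, v2], v4], v3]

Antisymmetry and Jacobi reduce to v1-anchored left-normed brackets.
Composite bracket: [[v3, v4], [v1, v2]]
The bracket unfolds into 8 signed words via [a, b] = ab - ba (2^3 = 8).
Coefficients come from the v1-initial words:
  word v1v2v3v4 has sign -1, contributing -[[[v1, v2], v3], v4]
  word v1v2v4v3 has sign +1, contributing +[[[v1, v2], v4], v3]


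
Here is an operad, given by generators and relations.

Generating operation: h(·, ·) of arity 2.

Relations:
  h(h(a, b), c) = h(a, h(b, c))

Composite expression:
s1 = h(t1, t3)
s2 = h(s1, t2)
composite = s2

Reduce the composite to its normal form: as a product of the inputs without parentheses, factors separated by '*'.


Key point: h is associative — brackets drop, the t-order remains.
h(t1, t3) linearizes to t1 * t3
h(h(t1, t3), t2) linearizes to t1 * t3 * t2

t1 * t3 * t2


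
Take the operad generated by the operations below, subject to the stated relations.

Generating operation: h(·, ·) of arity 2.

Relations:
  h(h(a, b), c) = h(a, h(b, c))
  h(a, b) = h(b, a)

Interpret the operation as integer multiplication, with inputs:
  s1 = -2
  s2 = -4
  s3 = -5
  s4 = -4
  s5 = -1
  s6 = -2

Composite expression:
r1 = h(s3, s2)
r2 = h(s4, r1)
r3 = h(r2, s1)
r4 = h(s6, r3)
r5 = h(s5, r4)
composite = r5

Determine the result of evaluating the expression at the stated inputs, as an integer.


320

h(s3, s2) = 20
h(s4, h(s3, s2)) = -80
h(h(s4, h(s3, s2)), s1) = 160
h(s6, h(h(s4, h(s3, s2)), s1)) = -320
h(s5, h(s6, h(h(s4, h(s3, s2)), s1))) = 320


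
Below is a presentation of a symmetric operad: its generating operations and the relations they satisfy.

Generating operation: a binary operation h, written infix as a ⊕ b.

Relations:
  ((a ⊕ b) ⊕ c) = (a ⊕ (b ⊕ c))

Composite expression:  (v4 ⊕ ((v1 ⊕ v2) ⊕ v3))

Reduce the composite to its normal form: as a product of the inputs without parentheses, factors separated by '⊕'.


v4 ⊕ v1 ⊕ v2 ⊕ v3


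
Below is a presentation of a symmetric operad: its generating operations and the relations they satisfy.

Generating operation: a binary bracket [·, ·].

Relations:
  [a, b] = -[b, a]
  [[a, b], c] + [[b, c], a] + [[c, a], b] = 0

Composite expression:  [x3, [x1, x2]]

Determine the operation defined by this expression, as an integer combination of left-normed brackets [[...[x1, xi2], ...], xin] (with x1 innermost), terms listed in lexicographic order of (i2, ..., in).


-[[x1, x2], x3]

Antisymmetry and Jacobi reduce to x1-anchored left-normed brackets.
Composite bracket: [x3, [x1, x2]]
Expanding via [a, b] = ab - ba: 4 signed words (2^2 = 4).
Words beginning with x1 determine it all:
  from x1x2x3, sign -1: term -[[x1, x2], x3]


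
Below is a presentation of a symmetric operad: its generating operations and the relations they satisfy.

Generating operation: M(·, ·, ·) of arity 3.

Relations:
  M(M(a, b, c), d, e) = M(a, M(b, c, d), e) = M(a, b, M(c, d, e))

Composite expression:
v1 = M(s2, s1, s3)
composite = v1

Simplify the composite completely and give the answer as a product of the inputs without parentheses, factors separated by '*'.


Key point: M is associative — brackets drop, the s-order remains.
M(s2, s1, s3) spells out as s2 * s1 * s3

s2 * s1 * s3


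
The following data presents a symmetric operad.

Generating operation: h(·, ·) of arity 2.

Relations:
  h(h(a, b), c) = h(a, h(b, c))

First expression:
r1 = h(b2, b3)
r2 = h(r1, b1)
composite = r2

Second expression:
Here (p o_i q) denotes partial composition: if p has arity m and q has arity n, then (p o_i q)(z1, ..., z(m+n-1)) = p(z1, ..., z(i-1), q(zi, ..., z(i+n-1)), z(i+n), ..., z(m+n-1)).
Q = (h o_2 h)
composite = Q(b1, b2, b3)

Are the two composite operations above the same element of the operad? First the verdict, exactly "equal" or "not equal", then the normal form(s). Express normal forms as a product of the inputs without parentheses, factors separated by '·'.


The first expression reduces to b2 · b3 · b1
The second expression reduces to b1 · b2 · b3
They disagree, so not equal.

not equal: they reduce to b2 · b3 · b1 and b1 · b2 · b3


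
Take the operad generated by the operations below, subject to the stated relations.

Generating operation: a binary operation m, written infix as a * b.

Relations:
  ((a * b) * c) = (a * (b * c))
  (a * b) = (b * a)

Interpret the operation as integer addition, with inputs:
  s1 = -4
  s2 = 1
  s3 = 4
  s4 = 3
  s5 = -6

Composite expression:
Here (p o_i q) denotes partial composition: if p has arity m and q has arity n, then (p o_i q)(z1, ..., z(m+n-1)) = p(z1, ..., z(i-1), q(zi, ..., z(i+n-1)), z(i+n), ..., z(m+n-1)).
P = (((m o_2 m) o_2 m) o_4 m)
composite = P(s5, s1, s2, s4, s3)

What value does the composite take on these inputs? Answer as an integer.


-2


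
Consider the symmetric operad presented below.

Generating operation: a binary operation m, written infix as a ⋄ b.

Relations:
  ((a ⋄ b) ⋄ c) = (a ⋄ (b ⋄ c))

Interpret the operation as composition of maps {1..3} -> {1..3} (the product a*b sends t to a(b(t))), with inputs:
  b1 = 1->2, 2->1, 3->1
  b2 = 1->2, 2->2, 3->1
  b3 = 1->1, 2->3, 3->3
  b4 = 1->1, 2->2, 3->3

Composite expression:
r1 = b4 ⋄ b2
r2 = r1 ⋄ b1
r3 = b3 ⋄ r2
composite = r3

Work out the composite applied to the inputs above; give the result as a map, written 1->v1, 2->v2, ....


(b4 ⋄ b2) = 1->2, 2->2, 3->1
((b4 ⋄ b2) ⋄ b1) = 1->2, 2->2, 3->2
(b3 ⋄ ((b4 ⋄ b2) ⋄ b1)) = 1->3, 2->3, 3->3

1->3, 2->3, 3->3


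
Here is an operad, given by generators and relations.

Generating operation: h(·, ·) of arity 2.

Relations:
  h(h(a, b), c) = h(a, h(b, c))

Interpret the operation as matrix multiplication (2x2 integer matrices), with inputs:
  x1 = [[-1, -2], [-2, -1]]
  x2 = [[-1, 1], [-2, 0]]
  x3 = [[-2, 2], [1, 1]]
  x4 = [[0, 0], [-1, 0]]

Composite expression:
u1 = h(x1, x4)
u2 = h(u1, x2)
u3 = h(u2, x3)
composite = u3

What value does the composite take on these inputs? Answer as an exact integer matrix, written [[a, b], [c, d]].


[[6, -2], [3, -1]]

h(x1, x4) = [[2, 0], [1, 0]]
h(h(x1, x4), x2) = [[-2, 2], [-1, 1]]
h(h(h(x1, x4), x2), x3) = [[6, -2], [3, -1]]


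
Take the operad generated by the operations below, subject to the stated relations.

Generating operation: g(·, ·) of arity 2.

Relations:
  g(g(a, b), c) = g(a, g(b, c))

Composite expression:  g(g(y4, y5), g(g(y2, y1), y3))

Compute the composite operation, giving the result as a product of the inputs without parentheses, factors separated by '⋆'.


y4 ⋆ y5 ⋆ y2 ⋆ y1 ⋆ y3

All parenthesizations of g agree; list the y-inputs left to right.
g(y4, y5) flattens to y4 ⋆ y5
g(y2, y1) flattens to y2 ⋆ y1
g(g(y2, y1), y3) flattens to y2 ⋆ y1 ⋆ y3
g(g(y4, y5), g(g(y2, y1), y3)) flattens to y4 ⋆ y5 ⋆ y2 ⋆ y1 ⋆ y3


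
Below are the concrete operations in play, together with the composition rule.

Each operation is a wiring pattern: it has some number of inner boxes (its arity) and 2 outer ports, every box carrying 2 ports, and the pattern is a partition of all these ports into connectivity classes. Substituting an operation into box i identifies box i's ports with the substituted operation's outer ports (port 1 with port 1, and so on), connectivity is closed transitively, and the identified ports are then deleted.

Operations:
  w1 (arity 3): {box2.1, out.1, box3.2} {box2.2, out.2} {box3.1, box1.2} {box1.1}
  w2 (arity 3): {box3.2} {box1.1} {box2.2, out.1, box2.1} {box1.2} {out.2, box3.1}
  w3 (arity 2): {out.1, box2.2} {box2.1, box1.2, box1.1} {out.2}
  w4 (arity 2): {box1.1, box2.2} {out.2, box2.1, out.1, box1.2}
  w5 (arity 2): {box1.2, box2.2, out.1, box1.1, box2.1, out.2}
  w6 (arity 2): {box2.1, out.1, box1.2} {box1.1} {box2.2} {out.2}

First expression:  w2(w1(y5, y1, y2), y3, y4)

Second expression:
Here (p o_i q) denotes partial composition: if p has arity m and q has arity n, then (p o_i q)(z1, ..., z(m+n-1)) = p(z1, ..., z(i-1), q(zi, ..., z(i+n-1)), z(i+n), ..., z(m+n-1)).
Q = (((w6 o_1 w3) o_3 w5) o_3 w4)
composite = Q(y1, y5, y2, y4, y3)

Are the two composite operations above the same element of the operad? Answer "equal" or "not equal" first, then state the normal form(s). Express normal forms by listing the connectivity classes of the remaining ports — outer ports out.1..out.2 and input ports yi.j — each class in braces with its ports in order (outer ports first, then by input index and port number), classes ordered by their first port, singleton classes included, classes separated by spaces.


not equal; the first gives {out.1, y3.1, y3.2} {out.2, y4.1} {y1.1, y2.2} {y1.2} {y2.1, y5.2} {y4.2} {y5.1} and the second {out.1, y2.2, y3.1, y3.2, y4.1} {out.2} {y1.1, y1.2, y5.1} {y2.1, y4.2} {y5.2}

Normal form of the first expression: {out.1, y3.1, y3.2} {out.2, y4.1} {y1.1, y2.2} {y1.2} {y2.1, y5.2} {y4.2} {y5.1}
Normal form of the second expression: {out.1, y2.2, y3.1, y3.2, y4.1} {out.2} {y1.1, y1.2, y5.1} {y2.1, y4.2} {y5.2}
No match — not equal.


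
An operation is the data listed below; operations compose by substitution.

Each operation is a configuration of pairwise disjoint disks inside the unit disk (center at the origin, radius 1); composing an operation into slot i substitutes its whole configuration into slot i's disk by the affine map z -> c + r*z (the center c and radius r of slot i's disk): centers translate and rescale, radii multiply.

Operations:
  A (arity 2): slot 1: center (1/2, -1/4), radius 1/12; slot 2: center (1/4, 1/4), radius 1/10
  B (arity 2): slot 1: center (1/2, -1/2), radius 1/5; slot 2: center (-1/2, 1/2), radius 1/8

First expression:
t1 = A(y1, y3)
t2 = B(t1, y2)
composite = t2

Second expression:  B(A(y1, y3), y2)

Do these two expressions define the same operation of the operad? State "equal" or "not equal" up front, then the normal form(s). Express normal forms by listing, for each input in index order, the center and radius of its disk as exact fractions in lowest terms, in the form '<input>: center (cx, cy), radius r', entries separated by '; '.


equal: each reduces to y1: center (3/5, -11/20), radius 1/60; y2: center (-1/2, 1/2), radius 1/8; y3: center (11/20, -9/20), radius 1/50

The first composite normalizes to y1: center (3/5, -11/20), radius 1/60; y2: center (-1/2, 1/2), radius 1/8; y3: center (11/20, -9/20), radius 1/50
The second composite normalizes to y1: center (3/5, -11/20), radius 1/60; y2: center (-1/2, 1/2), radius 1/8; y3: center (11/20, -9/20), radius 1/50
The normal forms match — equal.


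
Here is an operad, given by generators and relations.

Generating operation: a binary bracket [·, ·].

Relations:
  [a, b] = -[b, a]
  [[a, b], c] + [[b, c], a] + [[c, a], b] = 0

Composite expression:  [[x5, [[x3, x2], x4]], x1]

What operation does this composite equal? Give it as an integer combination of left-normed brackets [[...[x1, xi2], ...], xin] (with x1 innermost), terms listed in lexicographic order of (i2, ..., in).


A multilinear Lie element is pinned by x1-initial words (x1 innermost).
Composite bracket: [[x5, [[x3, x2], x4]], x1]
Applying ab - ba throughout gives 16 signed words (2^4 = 16).
Coefficients come from the x1-initial words:
  x1x2x3x4x5 (sign -1) contributes -[[[[x1, x2], x3], x4], x5]
  x1x3x2x4x5 (sign +1) contributes +[[[[x1, x3], x2], x4], x5]
  x1x4x2x3x5 (sign +1) contributes +[[[[x1, x4], x2], x3], x5]
  x1x4x3x2x5 (sign -1) contributes -[[[[x1, x4], x3], x2], x5]
  x1x5x2x3x4 (sign +1) contributes +[[[[x1, x5], x2], x3], x4]
  x1x5x3x2x4 (sign -1) contributes -[[[[x1, x5], x3], x2], x4]
  x1x5x4x2x3 (sign -1) contributes -[[[[x1, x5], x4], x2], x3]
  x1x5x4x3x2 (sign +1) contributes +[[[[x1, x5], x4], x3], x2]

-[[[[x1, x2], x3], x4], x5] + [[[[x1, x3], x2], x4], x5] + [[[[x1, x4], x2], x3], x5] - [[[[x1, x4], x3], x2], x5] + [[[[x1, x5], x2], x3], x4] - [[[[x1, x5], x3], x2], x4] - [[[[x1, x5], x4], x2], x3] + [[[[x1, x5], x4], x3], x2]


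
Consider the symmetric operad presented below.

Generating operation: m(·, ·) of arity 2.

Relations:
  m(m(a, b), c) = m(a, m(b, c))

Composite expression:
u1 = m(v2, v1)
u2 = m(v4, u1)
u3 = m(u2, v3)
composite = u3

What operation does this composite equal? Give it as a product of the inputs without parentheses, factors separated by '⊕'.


v4 ⊕ v2 ⊕ v1 ⊕ v3


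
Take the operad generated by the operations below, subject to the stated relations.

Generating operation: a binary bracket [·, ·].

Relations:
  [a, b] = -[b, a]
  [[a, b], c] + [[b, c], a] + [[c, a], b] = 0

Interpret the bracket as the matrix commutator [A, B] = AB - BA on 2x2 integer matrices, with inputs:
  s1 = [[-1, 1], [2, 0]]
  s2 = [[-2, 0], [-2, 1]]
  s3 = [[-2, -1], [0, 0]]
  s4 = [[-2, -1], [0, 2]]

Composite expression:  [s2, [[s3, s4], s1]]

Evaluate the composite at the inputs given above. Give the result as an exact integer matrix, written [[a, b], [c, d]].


[s3, s4] = [[0, -2], [0, 0]]
[[s3, s4], s1] = [[-4, -2], [0, 4]]
[s2, [[s3, s4], s1]] = [[-4, 6], [16, 4]]

[[-4, 6], [16, 4]]


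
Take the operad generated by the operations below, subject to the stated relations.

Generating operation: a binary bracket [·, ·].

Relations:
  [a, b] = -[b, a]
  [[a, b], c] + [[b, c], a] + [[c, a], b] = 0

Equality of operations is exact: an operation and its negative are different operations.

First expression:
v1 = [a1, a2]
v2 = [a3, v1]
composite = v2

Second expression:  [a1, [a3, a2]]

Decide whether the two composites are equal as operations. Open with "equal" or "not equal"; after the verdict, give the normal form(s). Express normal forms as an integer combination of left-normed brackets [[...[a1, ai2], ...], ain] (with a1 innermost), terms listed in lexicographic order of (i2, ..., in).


not equal; first: -[[a1, a2], a3]; second: -[[a1, a2], a3] + [[a1, a3], a2]

Normal form of the first expression: -[[a1, a2], a3]
Normal form of the second expression: -[[a1, a2], a3] + [[a1, a3], a2]
No match — not equal.
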